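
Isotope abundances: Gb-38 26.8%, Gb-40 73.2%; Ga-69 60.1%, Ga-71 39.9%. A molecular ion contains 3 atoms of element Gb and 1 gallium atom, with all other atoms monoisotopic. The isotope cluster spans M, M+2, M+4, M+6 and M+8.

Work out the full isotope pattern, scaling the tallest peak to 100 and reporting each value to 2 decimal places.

Element Gb pattern (n=3): 0.01924883 : 0.1577255 : 0.4308025 : 0.39222317
Gallium pattern (n=1): 0.6010 : 0.3990
Convolve the two distributions (both contribute in 2-u steps):
  M: 0.01924883×0.6010 = 0.011569
  M+2: 0.01924883×0.3990 + 0.1577255×0.6010 = 0.102473
  M+4: 0.1577255×0.3990 + 0.4308025×0.6010 = 0.321845
  M+6: 0.4308025×0.3990 + 0.39222317×0.6010 = 0.407616
  M+8: 0.39222317×0.3990 = 0.156497
Scale to base peak (0.407616) = 100: 2.84 : 25.14 : 78.96 : 100.00 : 38.39

2.84 : 25.14 : 78.96 : 100.00 : 38.39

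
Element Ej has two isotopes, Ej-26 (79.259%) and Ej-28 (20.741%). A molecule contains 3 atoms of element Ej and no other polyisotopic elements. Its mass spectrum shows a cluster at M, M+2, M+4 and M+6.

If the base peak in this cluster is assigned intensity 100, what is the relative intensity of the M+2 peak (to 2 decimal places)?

78.51

Term probabilities: M 0.4979, M+2 0.3909, M+4 0.1023, M+6 0.0089. Base peak = M.
P(M) = C(3,0) × 0.79259^3 × 0.20741^0 = 1 × 0.49790417 × 1.0000 = 0.497904 (base)
P(M+2) = C(3,1) × 0.79259^2 × 0.20741^1 = 3 × 0.62819891 × 0.20741 = 0.390884
Relative intensity = 0.390884 / 0.497904 × 100 = 78.51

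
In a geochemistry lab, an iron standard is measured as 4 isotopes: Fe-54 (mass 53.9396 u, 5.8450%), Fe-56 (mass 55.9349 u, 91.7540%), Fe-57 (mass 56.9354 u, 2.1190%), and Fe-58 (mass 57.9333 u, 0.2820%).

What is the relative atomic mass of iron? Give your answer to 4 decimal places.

Weight each isotope mass by its fractional abundance: 0.058450 × 53.9396 + 0.917540 × 55.9349 + 0.021190 × 56.9354 + 0.002820 × 57.9333
= 3.15277 + 51.32251 + 1.20646 + 0.16337 = 55.84511 u

55.8451 u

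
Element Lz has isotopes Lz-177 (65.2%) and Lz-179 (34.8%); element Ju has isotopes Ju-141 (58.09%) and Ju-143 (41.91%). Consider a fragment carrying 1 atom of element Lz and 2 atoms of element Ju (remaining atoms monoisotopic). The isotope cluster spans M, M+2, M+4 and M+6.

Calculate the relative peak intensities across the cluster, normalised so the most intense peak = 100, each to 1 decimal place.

50.6 : 100.0 : 65.3 : 14.1

Element Lz pattern (n=1): 0.6520 : 0.3480
Element Ju pattern (n=2): 0.33744481 : 0.48691038 : 0.17564481
Convolve the two distributions (both contribute in 2-u steps):
  M: 0.6520×0.33744481 = 0.220014
  M+2: 0.6520×0.48691038 + 0.3480×0.33744481 = 0.434896
  M+4: 0.6520×0.17564481 + 0.3480×0.48691038 = 0.283965
  M+6: 0.3480×0.17564481 = 0.061124
Scale to base peak (0.434896) = 100: 50.6 : 100.0 : 65.3 : 14.1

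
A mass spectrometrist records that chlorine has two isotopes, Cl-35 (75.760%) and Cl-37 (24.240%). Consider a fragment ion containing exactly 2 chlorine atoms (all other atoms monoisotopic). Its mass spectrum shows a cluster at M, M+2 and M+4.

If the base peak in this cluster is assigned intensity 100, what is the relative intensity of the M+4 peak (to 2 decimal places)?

Term probabilities: M 0.5740, M+2 0.3673, M+4 0.0588. Base peak = M.
P(M) = C(2,0) × 0.75760^2 × 0.24240^0 = 1 × 0.57395776 × 1.0000 = 0.573958 (base)
P(M+4) = C(2,2) × 0.75760^0 × 0.24240^2 = 1 × 1.0000 × 0.05875776 = 0.058758
Relative intensity = 0.058758 / 0.573958 × 100 = 10.24

10.24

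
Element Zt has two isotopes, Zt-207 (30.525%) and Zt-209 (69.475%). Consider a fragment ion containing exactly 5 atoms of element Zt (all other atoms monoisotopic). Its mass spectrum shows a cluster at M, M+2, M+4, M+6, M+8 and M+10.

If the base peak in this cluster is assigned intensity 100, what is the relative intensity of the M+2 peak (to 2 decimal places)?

8.48

(0.30525 + 0.69475)^5 gives M 0.0027, M+2 0.0302, M+4 0.1373, M+6 0.3125, M+8 0.3556, M+10 0.1619; the largest is M+8.
P(M+8) = C(5,4) × 0.30525^1 × 0.69475^4 = 5 × 0.30525 × 0.23297763 = 0.355582 (base)
P(M+2) = C(5,1) × 0.30525^4 × 0.69475^1 = 5 × 0.00868206 × 0.69475 = 0.030159
Relative intensity = 0.030159 / 0.355582 × 100 = 8.48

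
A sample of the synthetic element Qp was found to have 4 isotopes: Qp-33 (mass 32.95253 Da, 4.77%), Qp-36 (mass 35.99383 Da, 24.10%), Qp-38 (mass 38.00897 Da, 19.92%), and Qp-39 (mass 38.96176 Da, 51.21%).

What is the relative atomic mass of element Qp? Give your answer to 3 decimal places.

Weight each isotope mass by its fractional abundance: 0.0477 × 32.95253 + 0.2410 × 35.99383 + 0.1992 × 38.00897 + 0.5121 × 38.96176
= 1.571836 + 8.674513 + 7.571387 + 19.952317 = 37.770053 Da

37.770 Da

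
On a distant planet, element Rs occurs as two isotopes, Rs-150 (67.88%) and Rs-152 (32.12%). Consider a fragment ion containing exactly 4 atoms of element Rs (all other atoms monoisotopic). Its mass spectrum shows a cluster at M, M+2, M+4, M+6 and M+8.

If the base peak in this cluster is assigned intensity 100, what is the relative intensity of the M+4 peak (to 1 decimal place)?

Term probabilities: M 0.2123, M+2 0.4018, M+4 0.2852, M+6 0.0900, M+8 0.0106. Base peak = M+2.
P(M+2) = C(4,1) × 0.6788^3 × 0.3212^1 = 4 × 0.3127703 × 0.3212 = 0.401847 (base)
P(M+4) = C(4,2) × 0.6788^2 × 0.3212^2 = 6 × 0.46076944 × 0.10316944 = 0.285224
Relative intensity = 0.285224 / 0.401847 × 100 = 71.0

71.0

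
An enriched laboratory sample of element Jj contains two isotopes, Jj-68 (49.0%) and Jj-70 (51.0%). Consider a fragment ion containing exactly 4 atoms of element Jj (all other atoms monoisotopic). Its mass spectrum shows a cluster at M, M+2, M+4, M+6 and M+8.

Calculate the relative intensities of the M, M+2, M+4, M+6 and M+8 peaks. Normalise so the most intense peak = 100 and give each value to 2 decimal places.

Each Jj atom is independently Jj-68 (p = 0.490) or Jj-70 (q = 0.510); the cluster is the binomial expansion (p + q)^4.
P(M) = 0.490^4 = 0.057648
P(M+2) = 4 × 0.490^3 × 0.510^1 = 0.240004
P(M+4) = 6 × 0.490^2 × 0.510^2 = 0.374700
P(M+6) = 4 × 0.490^1 × 0.510^3 = 0.259996
P(M+8) = 0.510^4 = 0.067652
The M+4 peak is largest (0.374700); scaling to 100 gives 15.39 : 64.05 : 100.00 : 69.39 : 18.05.

15.39 : 64.05 : 100.00 : 69.39 : 18.05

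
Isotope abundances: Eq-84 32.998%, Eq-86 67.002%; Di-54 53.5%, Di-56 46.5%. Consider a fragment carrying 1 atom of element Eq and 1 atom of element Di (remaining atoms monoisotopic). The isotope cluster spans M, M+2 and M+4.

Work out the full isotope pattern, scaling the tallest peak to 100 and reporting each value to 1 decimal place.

Element Eq pattern (n=1): 0.32998 : 0.67002
Element Di pattern (n=1): 0.5350 : 0.4650
Convolve the two distributions (both contribute in 2-u steps):
  M: 0.32998×0.5350 = 0.176539
  M+2: 0.32998×0.4650 + 0.67002×0.5350 = 0.511901
  M+4: 0.67002×0.4650 = 0.311559
Scale to base peak (0.511901) = 100: 34.5 : 100.0 : 60.9

34.5 : 100.0 : 60.9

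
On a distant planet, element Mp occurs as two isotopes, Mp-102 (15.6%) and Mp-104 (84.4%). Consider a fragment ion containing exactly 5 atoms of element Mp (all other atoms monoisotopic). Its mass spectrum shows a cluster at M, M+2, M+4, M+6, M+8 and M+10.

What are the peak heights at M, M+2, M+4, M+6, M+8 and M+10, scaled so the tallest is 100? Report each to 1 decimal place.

Each Mp atom is independently Mp-102 (p = 0.156) or Mp-104 (q = 0.844); the cluster is the binomial expansion (p + q)^5.
P(M) = 0.156^5 = 0.000092
P(M+2) = 5 × 0.156^4 × 0.844^1 = 0.002499
P(M+4) = 10 × 0.156^3 × 0.844^2 = 0.027043
P(M+6) = 10 × 0.156^2 × 0.844^3 = 0.146311
P(M+8) = 5 × 0.156^1 × 0.844^4 = 0.395790
P(M+10) = 0.844^5 = 0.428265
The M+10 peak is largest (0.428265); scaling to 100 gives 0.0 : 0.6 : 6.3 : 34.2 : 92.4 : 100.0.

0.0 : 0.6 : 6.3 : 34.2 : 92.4 : 100.0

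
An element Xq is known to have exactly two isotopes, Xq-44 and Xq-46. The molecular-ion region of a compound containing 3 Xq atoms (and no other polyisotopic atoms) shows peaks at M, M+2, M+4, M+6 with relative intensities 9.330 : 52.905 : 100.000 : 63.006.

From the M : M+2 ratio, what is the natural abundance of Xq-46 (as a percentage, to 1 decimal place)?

Write p for the Xq-44 fraction. I(M+2)/I(M) = [C(3,1)·p^2·(1−p)] / p^3 = 3·(1−p)/p = 52.905/9.330 = 5.6704
(1−p)/p = 5.6704/3 = 1.8901  ⇒  p = 1/(1 + 1.8901) = 0.3460
Xq-44: 34.6%, Xq-46: 65.4%.

65.4%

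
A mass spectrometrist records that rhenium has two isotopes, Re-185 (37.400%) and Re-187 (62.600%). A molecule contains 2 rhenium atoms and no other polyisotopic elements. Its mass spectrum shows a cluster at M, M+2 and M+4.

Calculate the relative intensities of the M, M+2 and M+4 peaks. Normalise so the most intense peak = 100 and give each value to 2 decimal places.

Expanding (0.37400 + 0.62600)^2:
P(M) = 0.37400^2 = 0.139876
P(M+2) = 2 × 0.37400^1 × 0.62600^1 = 0.468248
P(M+4) = 0.62600^2 = 0.391876
The M+2 peak is largest (0.468248); scaling to 100 gives 29.87 : 100.00 : 83.69.

29.87 : 100.00 : 83.69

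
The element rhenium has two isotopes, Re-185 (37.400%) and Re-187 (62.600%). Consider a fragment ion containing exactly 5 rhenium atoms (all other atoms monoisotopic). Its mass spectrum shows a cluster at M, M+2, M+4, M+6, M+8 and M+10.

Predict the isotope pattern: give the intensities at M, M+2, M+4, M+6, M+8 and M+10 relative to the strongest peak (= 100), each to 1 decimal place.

Expanding (0.37400 + 0.62600)^5:
P(M) = 0.37400^5 = 0.007317
P(M+2) = 5 × 0.37400^4 × 0.62600^1 = 0.061239
P(M+4) = 10 × 0.37400^3 × 0.62600^2 = 0.205005
P(M+6) = 10 × 0.37400^2 × 0.62600^3 = 0.343136
P(M+8) = 5 × 0.37400^1 × 0.62600^4 = 0.287170
P(M+10) = 0.62600^5 = 0.096133
The M+6 peak is largest (0.343136); scaling to 100 gives 2.1 : 17.8 : 59.7 : 100.0 : 83.7 : 28.0.

2.1 : 17.8 : 59.7 : 100.0 : 83.7 : 28.0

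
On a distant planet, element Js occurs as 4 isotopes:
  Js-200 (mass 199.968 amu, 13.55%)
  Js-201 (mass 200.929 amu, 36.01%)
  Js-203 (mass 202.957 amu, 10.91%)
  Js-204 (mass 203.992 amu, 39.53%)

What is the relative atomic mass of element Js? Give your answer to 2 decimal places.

The abundance-weighted mean is 0.1355 × 199.968 + 0.3601 × 200.929 + 0.1091 × 202.957 + 0.3953 × 203.992
= 27.0957 + 72.3545 + 22.1426 + 80.6380 = 202.2308 amu

202.23 amu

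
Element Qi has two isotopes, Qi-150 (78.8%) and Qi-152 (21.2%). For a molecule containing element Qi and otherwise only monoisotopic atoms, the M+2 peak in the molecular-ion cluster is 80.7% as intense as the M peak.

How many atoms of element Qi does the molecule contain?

For n independent Qi atoms, I(M+2)/I(M) = n · (abundance Qi-152) / (abundance Qi-150) = n · 0.212/0.788.
n = 0.807 × 0.788/0.212 = 3.00 ≈ 3

3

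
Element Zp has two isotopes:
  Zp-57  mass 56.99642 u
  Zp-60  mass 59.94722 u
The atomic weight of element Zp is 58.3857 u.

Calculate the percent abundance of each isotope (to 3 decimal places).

Zp-57: 52.919%, Zp-60: 47.081%

With x = fraction of Zp-57 (so Zp-60 is 1 − x):
56.99642·x + 59.94722·(1 − x) = 58.3857
(56.99642 − 59.94722)·x = 58.3857 − 59.94722
x = -1.56152 / -2.95080 = 0.52919 → 52.919% Zp-57, 47.081% Zp-60.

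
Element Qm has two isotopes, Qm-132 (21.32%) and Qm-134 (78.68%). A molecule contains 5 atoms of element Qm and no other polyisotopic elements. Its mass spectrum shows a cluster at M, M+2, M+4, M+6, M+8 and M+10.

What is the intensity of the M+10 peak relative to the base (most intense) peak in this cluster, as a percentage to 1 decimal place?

Term probabilities: M 0.0004, M+2 0.0081, M+4 0.0600, M+6 0.2214, M+8 0.4085, M+10 0.3015. Base peak = M+8.
P(M+8) = C(5,4) × 0.2132^1 × 0.7868^4 = 5 × 0.2132 × 0.38322815 = 0.408521 (base)
P(M+10) = C(5,5) × 0.2132^0 × 0.7868^5 = 1 × 1.0000 × 0.30152391 = 0.301524
Relative intensity = 0.301524 / 0.408521 × 100 = 73.8

73.8%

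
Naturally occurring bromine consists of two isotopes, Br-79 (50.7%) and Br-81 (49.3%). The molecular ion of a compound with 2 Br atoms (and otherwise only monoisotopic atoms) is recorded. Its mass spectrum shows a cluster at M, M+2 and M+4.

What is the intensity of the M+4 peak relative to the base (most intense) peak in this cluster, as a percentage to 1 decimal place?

48.6%

Binomial terms of (0.507 + 0.493)^2: M 0.2570, M+2 0.4999, M+4 0.2430 → M+2 is the base peak.
P(M+2) = C(2,1) × 0.507^1 × 0.493^1 = 2 × 0.5070 × 0.4930 = 0.499902 (base)
P(M+4) = C(2,2) × 0.507^0 × 0.493^2 = 1 × 1.0000 × 0.243049 = 0.243049
Relative intensity = 0.243049 / 0.499902 × 100 = 48.6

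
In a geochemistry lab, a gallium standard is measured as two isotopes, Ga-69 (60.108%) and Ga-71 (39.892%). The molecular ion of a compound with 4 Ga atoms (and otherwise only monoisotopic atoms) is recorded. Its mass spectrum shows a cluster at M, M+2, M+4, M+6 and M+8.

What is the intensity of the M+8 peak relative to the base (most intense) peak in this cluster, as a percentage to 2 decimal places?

Binomial terms of (0.60108 + 0.39892)^4: M 0.1305, M+2 0.3465, M+4 0.3450, M+6 0.1526, M+8 0.0253 → M+2 is the base peak.
P(M+2) = C(4,1) × 0.60108^3 × 0.39892^1 = 4 × 0.2171685 × 0.39892 = 0.346531 (base)
P(M+8) = C(4,4) × 0.60108^0 × 0.39892^4 = 1 × 1.0000 × 0.02532464 = 0.025325
Relative intensity = 0.025325 / 0.346531 × 100 = 7.31

7.31%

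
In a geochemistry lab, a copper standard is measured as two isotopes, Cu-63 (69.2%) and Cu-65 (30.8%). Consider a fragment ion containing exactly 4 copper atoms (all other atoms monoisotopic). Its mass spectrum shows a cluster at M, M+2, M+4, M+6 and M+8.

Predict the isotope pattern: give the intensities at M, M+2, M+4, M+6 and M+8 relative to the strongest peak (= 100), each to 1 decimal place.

56.2 : 100.0 : 66.8 : 19.8 : 2.2

Each Cu atom is independently Cu-63 (p = 0.692) or Cu-65 (q = 0.308); the cluster is the binomial expansion (p + q)^4.
P(M) = 0.692^4 = 0.229311
P(M+2) = 4 × 0.692^3 × 0.308^1 = 0.408253
P(M+4) = 6 × 0.692^2 × 0.308^2 = 0.272562
P(M+6) = 4 × 0.692^1 × 0.308^3 = 0.080876
P(M+8) = 0.308^4 = 0.008999
The M+2 peak is largest (0.408253); scaling to 100 gives 56.2 : 100.0 : 66.8 : 19.8 : 2.2.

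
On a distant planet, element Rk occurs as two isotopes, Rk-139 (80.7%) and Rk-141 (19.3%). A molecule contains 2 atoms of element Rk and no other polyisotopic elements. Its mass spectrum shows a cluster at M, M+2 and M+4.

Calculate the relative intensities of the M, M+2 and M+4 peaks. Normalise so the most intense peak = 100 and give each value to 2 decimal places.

Each Rk atom is independently Rk-139 (p = 0.807) or Rk-141 (q = 0.193); the cluster is the binomial expansion (p + q)^2.
P(M) = 0.807^2 = 0.651249
P(M+2) = 2 × 0.807^1 × 0.193^1 = 0.311502
P(M+4) = 0.193^2 = 0.037249
The M peak is largest (0.651249); scaling to 100 gives 100.00 : 47.83 : 5.72.

100.00 : 47.83 : 5.72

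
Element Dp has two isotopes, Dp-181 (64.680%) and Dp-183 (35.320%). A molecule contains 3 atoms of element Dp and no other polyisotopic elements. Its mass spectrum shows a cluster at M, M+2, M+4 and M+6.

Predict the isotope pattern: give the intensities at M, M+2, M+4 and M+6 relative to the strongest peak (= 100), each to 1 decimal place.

61.0 : 100.0 : 54.6 : 9.9

Each Dp atom is independently Dp-181 (p = 0.64680) or Dp-183 (q = 0.35320); the cluster is the binomial expansion (p + q)^3.
P(M) = 0.64680^3 = 0.270589
P(M+2) = 3 × 0.64680^2 × 0.35320^1 = 0.443284
P(M+4) = 3 × 0.64680^1 × 0.35320^2 = 0.242065
P(M+6) = 0.35320^3 = 0.044062
The M+2 peak is largest (0.443284); scaling to 100 gives 61.0 : 100.0 : 54.6 : 9.9.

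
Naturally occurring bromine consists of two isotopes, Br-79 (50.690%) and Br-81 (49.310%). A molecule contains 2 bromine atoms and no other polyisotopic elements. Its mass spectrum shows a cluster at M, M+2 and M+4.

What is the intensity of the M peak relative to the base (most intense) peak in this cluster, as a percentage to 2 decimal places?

51.40%

Term probabilities: M 0.2569, M+2 0.4999, M+4 0.2431. Base peak = M+2.
P(M+2) = C(2,1) × 0.50690^1 × 0.49310^1 = 2 × 0.5069 × 0.4931 = 0.499905 (base)
P(M) = C(2,0) × 0.50690^2 × 0.49310^0 = 1 × 0.25694761 × 1.0000 = 0.256948
Relative intensity = 0.256948 / 0.499905 × 100 = 51.40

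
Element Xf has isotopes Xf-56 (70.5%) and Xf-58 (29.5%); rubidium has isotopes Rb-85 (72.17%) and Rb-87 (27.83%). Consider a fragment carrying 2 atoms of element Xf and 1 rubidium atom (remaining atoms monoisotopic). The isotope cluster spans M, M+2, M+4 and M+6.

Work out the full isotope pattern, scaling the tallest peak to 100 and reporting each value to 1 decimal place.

Element Xf pattern (n=2): 0.497025 : 0.41595 : 0.087025
Rubidium pattern (n=1): 0.7217 : 0.2783
Convolve the two distributions (both contribute in 2-u steps):
  M: 0.497025×0.7217 = 0.358703
  M+2: 0.497025×0.2783 + 0.41595×0.7217 = 0.438513
  M+4: 0.41595×0.2783 + 0.087025×0.7217 = 0.178565
  M+6: 0.087025×0.2783 = 0.024219
Scale to base peak (0.438513) = 100: 81.8 : 100.0 : 40.7 : 5.5

81.8 : 100.0 : 40.7 : 5.5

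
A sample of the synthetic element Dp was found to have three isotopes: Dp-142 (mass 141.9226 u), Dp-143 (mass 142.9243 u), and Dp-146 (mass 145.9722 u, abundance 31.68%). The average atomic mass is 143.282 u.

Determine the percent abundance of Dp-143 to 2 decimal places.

Let x and y be the fractions of Dp-142 and Dp-143. Then x + y = 1 − 0.3168 = 0.6832 and 141.9226x + 142.9243y = 143.282 − 0.3168×145.9722 = 97.03800704.
Substituting: 141.9226x + 142.9243(0.6832 − x) = 97.03800704
(141.9226 − 142.9243)x = -0.60787472  ⇒  x = 0.60684, y = 0.07636
Dp-142: 60.68%, Dp-143: 7.64%.

7.64%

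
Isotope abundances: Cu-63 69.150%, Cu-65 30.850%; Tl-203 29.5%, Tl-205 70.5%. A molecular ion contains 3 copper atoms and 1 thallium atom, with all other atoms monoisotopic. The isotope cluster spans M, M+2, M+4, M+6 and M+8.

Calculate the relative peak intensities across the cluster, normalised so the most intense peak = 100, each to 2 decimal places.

Copper pattern (n=3): 0.33065611 : 0.44254842 : 0.19743483 : 0.02936064
Thallium pattern (n=1): 0.2950 : 0.7050
Convolve the two distributions (both contribute in 2-u steps):
  M: 0.33065611×0.2950 = 0.097544
  M+2: 0.33065611×0.7050 + 0.44254842×0.2950 = 0.363664
  M+4: 0.44254842×0.7050 + 0.19743483×0.2950 = 0.370240
  M+6: 0.19743483×0.7050 + 0.02936064×0.2950 = 0.147853
  M+8: 0.02936064×0.7050 = 0.020699
Scale to base peak (0.370240) = 100: 26.35 : 98.22 : 100.00 : 39.93 : 5.59

26.35 : 98.22 : 100.00 : 39.93 : 5.59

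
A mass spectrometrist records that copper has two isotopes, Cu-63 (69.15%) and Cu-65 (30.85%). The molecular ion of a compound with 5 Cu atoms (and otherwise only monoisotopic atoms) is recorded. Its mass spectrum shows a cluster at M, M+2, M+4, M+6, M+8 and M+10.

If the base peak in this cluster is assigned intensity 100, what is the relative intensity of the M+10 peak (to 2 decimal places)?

0.79

Binomial terms of (0.6915 + 0.3085)^5: M 0.1581, M+2 0.3527, M+4 0.3147, M+6 0.1404, M+8 0.0313, M+10 0.0028 → M+2 is the base peak.
P(M+2) = C(5,1) × 0.6915^4 × 0.3085^1 = 5 × 0.2286487 × 0.3085 = 0.352691 (base)
P(M+10) = C(5,5) × 0.6915^0 × 0.3085^5 = 1 × 1.0000 × 0.00279432 = 0.002794
Relative intensity = 0.002794 / 0.352691 × 100 = 0.79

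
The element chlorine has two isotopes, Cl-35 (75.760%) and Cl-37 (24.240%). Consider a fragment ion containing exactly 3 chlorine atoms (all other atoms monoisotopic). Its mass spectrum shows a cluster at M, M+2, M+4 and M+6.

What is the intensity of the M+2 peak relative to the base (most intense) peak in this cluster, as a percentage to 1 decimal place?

Binomial terms of (0.75760 + 0.24240)^3: M 0.4348, M+2 0.4174, M+4 0.1335, M+6 0.0142 → M is the base peak.
P(M) = C(3,0) × 0.75760^3 × 0.24240^0 = 1 × 0.4348304 × 1.0000 = 0.434830 (base)
P(M+2) = C(3,1) × 0.75760^2 × 0.24240^1 = 3 × 0.57395776 × 0.2424 = 0.417382
Relative intensity = 0.417382 / 0.434830 × 100 = 96.0

96.0%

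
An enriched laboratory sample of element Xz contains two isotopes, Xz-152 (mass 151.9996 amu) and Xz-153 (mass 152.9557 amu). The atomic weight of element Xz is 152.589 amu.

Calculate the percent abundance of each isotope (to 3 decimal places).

Xz-152: 38.354%, Xz-153: 61.646%

Let x be the fractional abundance of Xz-152; then Xz-153 has abundance 1 − x.
151.9996·x + 152.9557·(1 − x) = 152.589
(151.9996 − 152.9557)·x = 152.589 − 152.9557
x = -0.3667 / -0.9561 = 0.38354 → 38.354% Xz-152, 61.646% Xz-153.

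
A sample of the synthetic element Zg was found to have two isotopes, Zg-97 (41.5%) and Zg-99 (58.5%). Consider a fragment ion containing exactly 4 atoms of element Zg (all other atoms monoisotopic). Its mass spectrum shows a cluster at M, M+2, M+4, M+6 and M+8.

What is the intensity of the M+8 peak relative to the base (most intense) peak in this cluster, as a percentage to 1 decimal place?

(0.415 + 0.585)^4 gives M 0.0297, M+2 0.1672, M+4 0.3536, M+6 0.3323, M+8 0.1171; the largest is M+4.
P(M+4) = C(4,2) × 0.415^2 × 0.585^2 = 6 × 0.172225 × 0.342225 = 0.353638 (base)
P(M+8) = C(4,4) × 0.415^0 × 0.585^4 = 1 × 1.0000 × 0.11711795 = 0.117118
Relative intensity = 0.117118 / 0.353638 × 100 = 33.1

33.1%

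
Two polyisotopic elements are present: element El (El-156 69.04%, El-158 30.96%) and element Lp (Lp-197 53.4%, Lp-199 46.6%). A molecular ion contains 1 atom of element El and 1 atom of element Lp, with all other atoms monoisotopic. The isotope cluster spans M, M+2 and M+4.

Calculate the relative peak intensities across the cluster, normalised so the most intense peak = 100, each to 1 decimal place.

75.7 : 100.0 : 29.6

Element El pattern (n=1): 0.6904 : 0.3096
Element Lp pattern (n=1): 0.5340 : 0.4660
Convolve the two distributions (both contribute in 2-u steps):
  M: 0.6904×0.5340 = 0.368674
  M+2: 0.6904×0.4660 + 0.3096×0.5340 = 0.487053
  M+4: 0.3096×0.4660 = 0.144274
Scale to base peak (0.487053) = 100: 75.7 : 100.0 : 29.6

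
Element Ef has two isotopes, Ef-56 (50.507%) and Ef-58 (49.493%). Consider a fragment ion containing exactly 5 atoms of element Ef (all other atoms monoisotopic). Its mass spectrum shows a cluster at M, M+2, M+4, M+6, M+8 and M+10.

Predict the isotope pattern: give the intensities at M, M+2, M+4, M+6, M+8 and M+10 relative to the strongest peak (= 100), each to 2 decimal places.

10.41 : 51.02 : 100.00 : 97.99 : 48.01 : 9.41

Expanding (0.50507 + 0.49493)^5:
P(M) = 0.50507^5 = 0.032867
P(M+2) = 5 × 0.50507^4 × 0.49493^1 = 0.161035
P(M+4) = 10 × 0.50507^3 × 0.49493^2 = 0.315604
P(M+6) = 10 × 0.50507^2 × 0.49493^3 = 0.309268
P(M+8) = 5 × 0.50507^1 × 0.49493^4 = 0.151529
P(M+10) = 0.49493^5 = 0.029697
The M+4 peak is largest (0.315604); scaling to 100 gives 10.41 : 51.02 : 100.00 : 97.99 : 48.01 : 9.41.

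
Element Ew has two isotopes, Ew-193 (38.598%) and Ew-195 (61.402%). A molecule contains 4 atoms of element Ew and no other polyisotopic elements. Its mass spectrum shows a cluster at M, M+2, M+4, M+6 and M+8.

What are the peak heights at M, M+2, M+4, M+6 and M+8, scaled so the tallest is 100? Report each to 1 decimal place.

6.2 : 39.5 : 94.3 : 100.0 : 39.8

Expanding (0.38598 + 0.61402)^4:
P(M) = 0.38598^4 = 0.022195
P(M+2) = 4 × 0.38598^3 × 0.61402^1 = 0.141233
P(M+4) = 6 × 0.38598^2 × 0.61402^2 = 0.337012
P(M+6) = 4 × 0.38598^1 × 0.61402^3 = 0.357415
P(M+8) = 0.61402^4 = 0.142145
The M+6 peak is largest (0.357415); scaling to 100 gives 6.2 : 39.5 : 94.3 : 100.0 : 39.8.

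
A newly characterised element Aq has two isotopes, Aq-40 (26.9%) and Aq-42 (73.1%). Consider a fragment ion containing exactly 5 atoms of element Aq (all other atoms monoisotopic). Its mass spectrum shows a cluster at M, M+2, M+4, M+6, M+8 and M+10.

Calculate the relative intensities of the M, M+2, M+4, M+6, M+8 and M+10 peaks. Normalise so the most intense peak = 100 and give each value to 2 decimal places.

0.37 : 4.98 : 27.08 : 73.60 : 100.00 : 54.35

The 5 Aq atoms are independent, so intensities follow the terms of (0.269 + 0.731)^5.
P(M) = 0.269^5 = 0.001409
P(M+2) = 5 × 0.269^4 × 0.731^1 = 0.019138
P(M+4) = 10 × 0.269^3 × 0.731^2 = 0.104014
P(M+6) = 10 × 0.269^2 × 0.731^3 = 0.282655
P(M+8) = 5 × 0.269^1 × 0.731^4 = 0.384054
P(M+10) = 0.731^5 = 0.208731
The M+8 peak is largest (0.384054); scaling to 100 gives 0.37 : 4.98 : 27.08 : 73.60 : 100.00 : 54.35.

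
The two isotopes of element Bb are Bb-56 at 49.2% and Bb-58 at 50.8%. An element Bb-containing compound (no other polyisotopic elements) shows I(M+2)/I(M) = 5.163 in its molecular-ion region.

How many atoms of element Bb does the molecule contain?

With n Bb atoms, P(M+2)/P(M) = C(n,1)·p^(n−1)q / p^n = n·q/p = n · 0.508/0.492.
n = 5.163 × 0.492/0.508 = 5.00 ≈ 5

5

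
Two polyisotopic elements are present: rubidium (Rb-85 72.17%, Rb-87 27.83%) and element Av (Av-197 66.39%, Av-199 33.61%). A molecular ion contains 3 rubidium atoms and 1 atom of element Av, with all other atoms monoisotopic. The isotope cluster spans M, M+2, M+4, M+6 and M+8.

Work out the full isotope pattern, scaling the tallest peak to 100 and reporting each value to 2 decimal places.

60.13 : 100.00 : 62.04 : 17.03 : 1.75

Rubidium pattern (n=3): 0.37589809 : 0.43485841 : 0.16768892 : 0.02155458
Element Av pattern (n=1): 0.6639 : 0.3361
Convolve the two distributions (both contribute in 2-u steps):
  M: 0.37589809×0.6639 = 0.249559
  M+2: 0.37589809×0.3361 + 0.43485841×0.6639 = 0.415042
  M+4: 0.43485841×0.3361 + 0.16768892×0.6639 = 0.257485
  M+6: 0.16768892×0.3361 + 0.02155458×0.6639 = 0.070670
  M+8: 0.02155458×0.3361 = 0.007244
Scale to base peak (0.415042) = 100: 60.13 : 100.00 : 62.04 : 17.03 : 1.75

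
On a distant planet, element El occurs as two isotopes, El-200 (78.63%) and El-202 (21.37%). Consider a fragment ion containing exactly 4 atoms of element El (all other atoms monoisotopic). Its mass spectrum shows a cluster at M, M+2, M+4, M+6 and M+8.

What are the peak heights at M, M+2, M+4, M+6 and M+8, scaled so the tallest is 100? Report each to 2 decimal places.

91.99 : 100.00 : 40.77 : 7.39 : 0.50

The 4 El atoms are independent, so intensities follow the terms of (0.7863 + 0.2137)^4.
P(M) = 0.7863^4 = 0.382255
P(M+2) = 4 × 0.7863^3 × 0.2137^1 = 0.415556
P(M+4) = 6 × 0.7863^2 × 0.2137^2 = 0.169409
P(M+6) = 4 × 0.7863^1 × 0.2137^3 = 0.030695
P(M+8) = 0.2137^4 = 0.002086
The M+2 peak is largest (0.415556); scaling to 100 gives 91.99 : 100.00 : 40.77 : 7.39 : 0.50.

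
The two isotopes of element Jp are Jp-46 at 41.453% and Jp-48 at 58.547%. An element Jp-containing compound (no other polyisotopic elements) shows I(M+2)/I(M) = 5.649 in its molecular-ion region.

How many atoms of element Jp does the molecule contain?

4

The M+2/M ratio from n Jp atoms is n · q/p = n · 0.58547/0.41453.
n = 5.649 × 0.41453/0.58547 = 4.00 ≈ 4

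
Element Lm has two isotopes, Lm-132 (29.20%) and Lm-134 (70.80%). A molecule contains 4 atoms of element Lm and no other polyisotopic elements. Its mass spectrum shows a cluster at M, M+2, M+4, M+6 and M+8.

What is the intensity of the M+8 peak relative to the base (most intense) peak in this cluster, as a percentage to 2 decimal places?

60.62%

(0.2920 + 0.7080)^4 gives M 0.0073, M+2 0.0705, M+4 0.2564, M+6 0.4145, M+8 0.2513; the largest is M+6.
P(M+6) = C(4,3) × 0.2920^1 × 0.7080^3 = 4 × 0.2920 × 0.35489491 = 0.414517 (base)
P(M+8) = C(4,4) × 0.2920^0 × 0.7080^4 = 1 × 1.0000 × 0.2512656 = 0.251266
Relative intensity = 0.251266 / 0.414517 × 100 = 60.62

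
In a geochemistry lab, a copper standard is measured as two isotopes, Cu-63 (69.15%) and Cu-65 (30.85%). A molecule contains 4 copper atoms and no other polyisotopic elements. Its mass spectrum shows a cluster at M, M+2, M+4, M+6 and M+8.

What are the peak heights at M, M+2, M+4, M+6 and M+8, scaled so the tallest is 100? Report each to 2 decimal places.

Each Cu atom is independently Cu-63 (p = 0.6915) or Cu-65 (q = 0.3085); the cluster is the binomial expansion (p + q)^4.
P(M) = 0.6915^4 = 0.228649
P(M+2) = 4 × 0.6915^3 × 0.3085^1 = 0.408030
P(M+4) = 6 × 0.6915^2 × 0.3085^2 = 0.273052
P(M+6) = 4 × 0.6915^1 × 0.3085^3 = 0.081212
P(M+8) = 0.3085^4 = 0.009058
The M+2 peak is largest (0.408030); scaling to 100 gives 56.04 : 100.00 : 66.92 : 19.90 : 2.22.

56.04 : 100.00 : 66.92 : 19.90 : 2.22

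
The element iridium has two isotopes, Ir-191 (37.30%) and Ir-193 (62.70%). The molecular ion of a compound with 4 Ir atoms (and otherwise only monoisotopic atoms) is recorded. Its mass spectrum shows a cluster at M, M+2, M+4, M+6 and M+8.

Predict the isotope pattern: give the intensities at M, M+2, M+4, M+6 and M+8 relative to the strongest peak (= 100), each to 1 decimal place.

5.3 : 35.4 : 89.2 : 100.0 : 42.0

Expanding (0.3730 + 0.6270)^4:
P(M) = 0.3730^4 = 0.019357
P(M+2) = 4 × 0.3730^3 × 0.6270^1 = 0.130153
P(M+4) = 6 × 0.3730^2 × 0.6270^2 = 0.328174
P(M+6) = 4 × 0.3730^1 × 0.6270^3 = 0.367766
P(M+8) = 0.6270^4 = 0.154550
The M+6 peak is largest (0.367766); scaling to 100 gives 5.3 : 35.4 : 89.2 : 100.0 : 42.0.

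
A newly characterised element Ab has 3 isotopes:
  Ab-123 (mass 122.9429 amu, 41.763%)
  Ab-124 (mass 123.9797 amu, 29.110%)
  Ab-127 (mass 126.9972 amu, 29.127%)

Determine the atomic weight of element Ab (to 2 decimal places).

124.43 amu

The abundance-weighted mean is 0.41763 × 122.9429 + 0.29110 × 123.9797 + 0.29127 × 126.9972
= 51.34464 + 36.09049 + 36.99047 = 124.42560 amu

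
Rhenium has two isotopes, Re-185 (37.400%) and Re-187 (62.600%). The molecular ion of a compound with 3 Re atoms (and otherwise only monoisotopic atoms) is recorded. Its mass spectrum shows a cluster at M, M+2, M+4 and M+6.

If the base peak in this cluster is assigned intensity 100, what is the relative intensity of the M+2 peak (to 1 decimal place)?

Term probabilities: M 0.0523, M+2 0.2627, M+4 0.4397, M+6 0.2453. Base peak = M+4.
P(M+4) = C(3,2) × 0.37400^1 × 0.62600^2 = 3 × 0.3740 × 0.391876 = 0.439685 (base)
P(M+2) = C(3,1) × 0.37400^2 × 0.62600^1 = 3 × 0.139876 × 0.6260 = 0.262687
Relative intensity = 0.262687 / 0.439685 × 100 = 59.7

59.7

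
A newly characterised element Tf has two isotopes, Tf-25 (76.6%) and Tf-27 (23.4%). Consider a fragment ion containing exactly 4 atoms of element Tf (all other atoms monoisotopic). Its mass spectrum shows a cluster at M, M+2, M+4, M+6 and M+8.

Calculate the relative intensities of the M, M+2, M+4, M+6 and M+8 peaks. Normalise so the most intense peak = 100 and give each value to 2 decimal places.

81.84 : 100.00 : 45.82 : 9.33 : 0.71

Each Tf atom is independently Tf-25 (p = 0.766) or Tf-27 (q = 0.234); the cluster is the binomial expansion (p + q)^4.
P(M) = 0.766^4 = 0.344283
P(M+2) = 4 × 0.766^3 × 0.234^1 = 0.420690
P(M+4) = 6 × 0.766^2 × 0.234^2 = 0.192770
P(M+6) = 4 × 0.766^1 × 0.234^3 = 0.039259
P(M+8) = 0.234^4 = 0.002998
The M+2 peak is largest (0.420690); scaling to 100 gives 81.84 : 100.00 : 45.82 : 9.33 : 0.71.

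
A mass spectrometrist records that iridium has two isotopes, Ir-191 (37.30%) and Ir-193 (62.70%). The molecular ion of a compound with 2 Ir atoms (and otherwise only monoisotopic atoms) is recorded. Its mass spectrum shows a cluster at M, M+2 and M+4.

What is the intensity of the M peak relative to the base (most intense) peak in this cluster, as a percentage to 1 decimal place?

Term probabilities: M 0.1391, M+2 0.4677, M+4 0.3931. Base peak = M+2.
P(M+2) = C(2,1) × 0.3730^1 × 0.6270^1 = 2 × 0.3730 × 0.6270 = 0.467742 (base)
P(M) = C(2,0) × 0.3730^2 × 0.6270^0 = 1 × 0.139129 × 1.0000 = 0.139129
Relative intensity = 0.139129 / 0.467742 × 100 = 29.7

29.7%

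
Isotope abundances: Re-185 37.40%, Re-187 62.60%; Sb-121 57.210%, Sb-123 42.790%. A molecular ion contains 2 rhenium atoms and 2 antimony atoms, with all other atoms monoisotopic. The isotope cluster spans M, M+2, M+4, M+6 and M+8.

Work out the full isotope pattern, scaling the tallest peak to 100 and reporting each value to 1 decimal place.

11.9 : 57.9 : 100.0 : 72.5 : 18.7

Rhenium pattern (n=2): 0.139876 : 0.468248 : 0.391876
Antimony pattern (n=2): 0.32729841 : 0.48960318 : 0.18309841
Convolve the two distributions (both contribute in 2-u steps):
  M: 0.139876×0.32729841 = 0.045781
  M+2: 0.139876×0.48960318 + 0.468248×0.32729841 = 0.221741
  M+4: 0.139876×0.18309841 + 0.468248×0.48960318 + 0.391876×0.32729841 = 0.383127
  M+6: 0.468248×0.18309841 + 0.391876×0.48960318 = 0.277599
  M+8: 0.391876×0.18309841 = 0.071752
Scale to base peak (0.383127) = 100: 11.9 : 57.9 : 100.0 : 72.5 : 18.7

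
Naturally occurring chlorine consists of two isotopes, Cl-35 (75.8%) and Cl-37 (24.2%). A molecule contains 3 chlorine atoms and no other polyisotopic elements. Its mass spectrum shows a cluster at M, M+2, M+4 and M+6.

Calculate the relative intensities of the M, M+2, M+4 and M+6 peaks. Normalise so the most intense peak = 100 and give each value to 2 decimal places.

Expanding (0.758 + 0.242)^3:
P(M) = 0.758^3 = 0.435520
P(M+2) = 3 × 0.758^2 × 0.242^1 = 0.417133
P(M+4) = 3 × 0.758^1 × 0.242^2 = 0.133175
P(M+6) = 0.242^3 = 0.014172
The M peak is largest (0.435520); scaling to 100 gives 100.00 : 95.78 : 30.58 : 3.25.

100.00 : 95.78 : 30.58 : 3.25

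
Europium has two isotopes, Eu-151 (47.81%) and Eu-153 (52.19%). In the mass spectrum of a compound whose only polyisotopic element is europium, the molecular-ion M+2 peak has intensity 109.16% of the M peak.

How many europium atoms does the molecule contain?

1

For n independent Eu atoms, I(M+2)/I(M) = n · (abundance Eu-153) / (abundance Eu-151) = n · 0.5219/0.4781.
n = 1.0916 × 0.4781/0.5219 = 1.00 ≈ 1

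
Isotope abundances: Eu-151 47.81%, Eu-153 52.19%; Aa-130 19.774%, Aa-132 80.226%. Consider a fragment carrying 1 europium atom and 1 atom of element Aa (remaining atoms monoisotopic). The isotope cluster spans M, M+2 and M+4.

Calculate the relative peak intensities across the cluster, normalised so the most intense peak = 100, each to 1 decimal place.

Europium pattern (n=1): 0.4781 : 0.5219
Element Aa pattern (n=1): 0.19774 : 0.80226
Convolve the two distributions (both contribute in 2-u steps):
  M: 0.4781×0.19774 = 0.094539
  M+2: 0.4781×0.80226 + 0.5219×0.19774 = 0.486761
  M+4: 0.5219×0.80226 = 0.418699
Scale to base peak (0.486761) = 100: 19.4 : 100.0 : 86.0

19.4 : 100.0 : 86.0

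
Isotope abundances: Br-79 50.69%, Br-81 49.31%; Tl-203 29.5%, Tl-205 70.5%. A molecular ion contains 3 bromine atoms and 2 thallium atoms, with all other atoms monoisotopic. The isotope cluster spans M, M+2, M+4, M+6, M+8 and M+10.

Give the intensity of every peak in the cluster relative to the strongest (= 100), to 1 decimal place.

Bromine pattern (n=3): 0.13024674 : 0.3801026 : 0.36975457 : 0.11989609
Thallium pattern (n=2): 0.087025 : 0.41595 : 0.497025
Convolve the two distributions (both contribute in 2-u steps):
  M: 0.13024674×0.087025 = 0.011335
  M+2: 0.13024674×0.41595 + 0.3801026×0.087025 = 0.087255
  M+4: 0.13024674×0.497025 + 0.3801026×0.41595 + 0.36975457×0.087025 = 0.255017
  M+6: 0.3801026×0.497025 + 0.36975457×0.41595 + 0.11989609×0.087025 = 0.353154
  M+8: 0.36975457×0.497025 + 0.11989609×0.41595 = 0.233648
  M+10: 0.11989609×0.497025 = 0.059591
Scale to base peak (0.353154) = 100: 3.2 : 24.7 : 72.2 : 100.0 : 66.2 : 16.9

3.2 : 24.7 : 72.2 : 100.0 : 66.2 : 16.9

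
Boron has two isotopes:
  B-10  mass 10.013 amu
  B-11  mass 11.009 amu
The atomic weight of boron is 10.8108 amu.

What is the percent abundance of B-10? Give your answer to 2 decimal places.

Let x be the fractional abundance of B-10; then B-11 has abundance 1 − x.
10.013·x + 11.009·(1 − x) = 10.8108
(10.013 − 11.009)·x = 10.8108 − 11.009
x = -0.1982 / -0.996 = 0.19900 → 19.90% B-10, 80.10% B-11.

19.90%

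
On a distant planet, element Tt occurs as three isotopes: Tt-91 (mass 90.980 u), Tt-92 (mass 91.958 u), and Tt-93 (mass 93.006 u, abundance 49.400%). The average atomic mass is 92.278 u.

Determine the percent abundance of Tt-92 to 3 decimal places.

30.384%

Let x and y be the fractions of Tt-91 and Tt-92. Then x + y = 1 − 0.49400 = 0.50600 and 90.980x + 91.958y = 92.278 − 0.49400×93.006 = 46.333036.
Substituting: 90.980x + 91.958(0.50600 − x) = 46.333036
(90.980 − 91.958)x = -0.197712  ⇒  x = 0.20216, y = 0.30384
Tt-91: 20.216%, Tt-92: 30.384%.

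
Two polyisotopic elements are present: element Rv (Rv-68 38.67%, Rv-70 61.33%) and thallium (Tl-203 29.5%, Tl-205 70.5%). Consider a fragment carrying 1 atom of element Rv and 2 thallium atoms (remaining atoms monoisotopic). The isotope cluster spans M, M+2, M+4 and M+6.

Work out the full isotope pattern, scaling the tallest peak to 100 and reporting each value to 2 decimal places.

Element Rv pattern (n=1): 0.3867 : 0.6133
Thallium pattern (n=2): 0.087025 : 0.41595 : 0.497025
Convolve the two distributions (both contribute in 2-u steps):
  M: 0.3867×0.087025 = 0.033653
  M+2: 0.3867×0.41595 + 0.6133×0.087025 = 0.214220
  M+4: 0.3867×0.497025 + 0.6133×0.41595 = 0.447302
  M+6: 0.6133×0.497025 = 0.304825
Scale to base peak (0.447302) = 100: 7.52 : 47.89 : 100.00 : 68.15

7.52 : 47.89 : 100.00 : 68.15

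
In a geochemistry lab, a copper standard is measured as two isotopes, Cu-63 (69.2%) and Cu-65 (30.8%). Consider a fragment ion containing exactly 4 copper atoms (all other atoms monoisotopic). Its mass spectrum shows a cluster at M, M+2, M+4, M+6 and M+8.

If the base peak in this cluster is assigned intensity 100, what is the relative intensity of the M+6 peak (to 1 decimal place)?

19.8

Binomial terms of (0.692 + 0.308)^4: M 0.2293, M+2 0.4083, M+4 0.2726, M+6 0.0809, M+8 0.0090 → M+2 is the base peak.
P(M+2) = C(4,1) × 0.692^3 × 0.308^1 = 4 × 0.33137389 × 0.3080 = 0.408253 (base)
P(M+6) = C(4,3) × 0.692^1 × 0.308^3 = 4 × 0.6920 × 0.02921811 = 0.080876
Relative intensity = 0.080876 / 0.408253 × 100 = 19.8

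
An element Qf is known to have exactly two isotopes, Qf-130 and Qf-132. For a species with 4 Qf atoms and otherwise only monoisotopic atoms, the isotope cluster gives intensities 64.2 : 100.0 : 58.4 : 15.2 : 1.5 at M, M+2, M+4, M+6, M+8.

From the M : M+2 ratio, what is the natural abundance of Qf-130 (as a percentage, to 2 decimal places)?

If p is the fraction of Qf that is Qf-130, then I(M+2)/I(M) = [C(4,1)·p^3·(1−p)] / p^4 = 4·(1−p)/p = 100.0/64.2 = 1.5576
(1−p)/p = 1.5576/4 = 0.3894  ⇒  p = 1/(1 + 0.3894) = 0.7197
Qf-130: 71.97%, Qf-132: 28.03%.

71.97%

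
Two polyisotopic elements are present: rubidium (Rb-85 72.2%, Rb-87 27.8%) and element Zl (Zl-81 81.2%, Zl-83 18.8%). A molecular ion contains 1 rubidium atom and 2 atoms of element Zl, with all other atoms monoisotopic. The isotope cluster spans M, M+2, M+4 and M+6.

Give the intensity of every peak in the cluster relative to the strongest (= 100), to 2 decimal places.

Rubidium pattern (n=1): 0.7220 : 0.2780
Element Zl pattern (n=2): 0.659344 : 0.305312 : 0.035344
Convolve the two distributions (both contribute in 2-u steps):
  M: 0.7220×0.659344 = 0.476046
  M+2: 0.7220×0.305312 + 0.2780×0.659344 = 0.403733
  M+4: 0.7220×0.035344 + 0.2780×0.305312 = 0.110395
  M+6: 0.2780×0.035344 = 0.009826
Scale to base peak (0.476046) = 100: 100.00 : 84.81 : 23.19 : 2.06

100.00 : 84.81 : 23.19 : 2.06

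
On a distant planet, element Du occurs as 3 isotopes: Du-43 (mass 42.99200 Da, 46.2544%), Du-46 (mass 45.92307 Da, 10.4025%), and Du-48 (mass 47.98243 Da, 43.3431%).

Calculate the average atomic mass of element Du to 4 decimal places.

45.4599 Da

Weight each isotope mass by its fractional abundance: 0.462544 × 42.99200 + 0.104025 × 45.92307 + 0.433431 × 47.98243
= 19.885692 + 4.777147 + 20.797073 = 45.459912 Da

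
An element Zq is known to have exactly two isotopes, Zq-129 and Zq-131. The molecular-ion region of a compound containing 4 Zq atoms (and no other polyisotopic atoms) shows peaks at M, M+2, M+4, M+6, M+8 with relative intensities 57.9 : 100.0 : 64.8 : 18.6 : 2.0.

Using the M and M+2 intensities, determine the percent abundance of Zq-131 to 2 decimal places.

30.16%

If p is the fraction of Zq that is Zq-129, then I(M+2)/I(M) = [C(4,1)·p^3·(1−p)] / p^4 = 4·(1−p)/p = 100.0/57.9 = 1.7271
(1−p)/p = 1.7271/4 = 0.4318  ⇒  p = 1/(1 + 0.4318) = 0.6984
Zq-129: 69.84%, Zq-131: 30.16%.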